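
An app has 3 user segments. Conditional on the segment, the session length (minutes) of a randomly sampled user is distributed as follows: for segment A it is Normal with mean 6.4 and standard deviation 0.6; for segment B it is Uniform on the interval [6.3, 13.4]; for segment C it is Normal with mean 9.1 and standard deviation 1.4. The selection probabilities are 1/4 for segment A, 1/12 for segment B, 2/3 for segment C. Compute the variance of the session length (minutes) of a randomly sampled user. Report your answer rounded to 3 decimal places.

3.241

Per component, A: μ=6.4, E[X²]=41.32; B: μ=9.85, E[X²]=101.223; C: μ=9.1, E[X²]=84.77.
E[X] = 0.25·6.4 + 0.0833333·9.85 + 0.666667·9.1 = 8.4875.
E[X²] = 0.25·41.32 + 0.0833333·101.223 + 0.666667·84.77 = 75.2786.
Var(X) = E[X²] − (E[X])² = 75.2786 − 72.0377 = 3.24095.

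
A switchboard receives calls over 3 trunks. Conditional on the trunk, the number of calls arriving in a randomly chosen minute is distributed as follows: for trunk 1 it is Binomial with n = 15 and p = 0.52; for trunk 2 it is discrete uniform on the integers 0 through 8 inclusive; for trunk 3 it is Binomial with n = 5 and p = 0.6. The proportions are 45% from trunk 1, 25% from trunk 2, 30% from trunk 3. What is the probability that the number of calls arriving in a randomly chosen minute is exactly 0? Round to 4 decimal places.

0.0309

Conditional on each trunk, P(X = 0): 1: 1.65432e-05; 2: 0.111111; 3: 0.01024.
By total probability, P(X = 0) = 0.45·1.65432e-05 + 0.25·0.111111 + 0.3·0.01024 = 0.0308572.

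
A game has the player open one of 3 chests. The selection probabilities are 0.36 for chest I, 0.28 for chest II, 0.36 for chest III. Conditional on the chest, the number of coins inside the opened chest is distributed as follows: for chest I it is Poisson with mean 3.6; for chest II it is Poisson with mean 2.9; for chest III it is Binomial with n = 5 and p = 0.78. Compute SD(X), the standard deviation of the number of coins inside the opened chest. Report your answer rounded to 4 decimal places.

Per component, I: μ=3.6, E[X²]=16.56; II: μ=2.9, E[X²]=11.31; III: μ=3.9, E[X²]=16.068.
E[X] = 0.36·3.6 + 0.28·2.9 + 0.36·3.9 = 3.512.
E[X²] = 0.36·16.56 + 0.28·11.31 + 0.36·16.068 = 14.9129.
Var(X) = E[X²] − (E[X])² = 14.9129 − 12.3341 = 2.57874.
SD(X) = √2.57874 = 1.60584.

1.6058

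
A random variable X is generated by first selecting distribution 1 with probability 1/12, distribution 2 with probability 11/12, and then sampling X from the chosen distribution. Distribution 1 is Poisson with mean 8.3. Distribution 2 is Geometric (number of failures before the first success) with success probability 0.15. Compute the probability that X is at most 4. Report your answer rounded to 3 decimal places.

0.517

Conditional on each component, P(X ≤ 4): 1: 0.0836969; 2: 0.556295.
By total probability, P(X ≤ 4) = 0.0833333·0.0836969 + 0.916667·0.556295 = 0.516912.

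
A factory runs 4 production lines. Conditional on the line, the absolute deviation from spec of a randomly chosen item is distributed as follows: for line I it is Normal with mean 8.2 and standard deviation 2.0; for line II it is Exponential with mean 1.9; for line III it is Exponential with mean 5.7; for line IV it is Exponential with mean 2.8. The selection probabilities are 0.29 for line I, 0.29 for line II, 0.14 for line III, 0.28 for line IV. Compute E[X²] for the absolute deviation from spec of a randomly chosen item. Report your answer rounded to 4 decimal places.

36.2410

For each component E[X²] = Var + (mean)², giving I: 71.24; II: 7.22; III: 64.98; IV: 15.68.
Overall E[X²] = 0.29·71.24 + 0.29·7.22 + 0.14·64.98 + 0.28·15.68 = 36.241.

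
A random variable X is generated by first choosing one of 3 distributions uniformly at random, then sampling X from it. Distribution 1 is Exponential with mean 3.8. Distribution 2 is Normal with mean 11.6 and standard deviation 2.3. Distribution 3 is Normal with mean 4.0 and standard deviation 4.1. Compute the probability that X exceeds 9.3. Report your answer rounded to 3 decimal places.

0.342

Conditional on each component, P(X > 9.3): 1: 0.086521; 2: 0.841345; 3: 0.0980604.
By total probability, P(X > 9.3) = 0.333333·0.086521 + 0.333333·0.841345 + 0.333333·0.0980604 = 0.341975.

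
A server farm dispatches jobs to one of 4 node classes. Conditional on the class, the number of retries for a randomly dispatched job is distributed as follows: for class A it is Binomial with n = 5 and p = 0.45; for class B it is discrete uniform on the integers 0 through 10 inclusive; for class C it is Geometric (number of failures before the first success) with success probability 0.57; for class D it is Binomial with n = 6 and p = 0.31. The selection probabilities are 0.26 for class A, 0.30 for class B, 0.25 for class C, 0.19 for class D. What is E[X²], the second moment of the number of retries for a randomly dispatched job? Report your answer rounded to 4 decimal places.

For each component E[X²] = Var + (mean)², giving A: 6.3; B: 35; C: 1.89258; D: 4.743.
Overall E[X²] = 0.26·6.3 + 0.3·35 + 0.25·1.89258 + 0.19·4.743 = 13.5123.

13.5123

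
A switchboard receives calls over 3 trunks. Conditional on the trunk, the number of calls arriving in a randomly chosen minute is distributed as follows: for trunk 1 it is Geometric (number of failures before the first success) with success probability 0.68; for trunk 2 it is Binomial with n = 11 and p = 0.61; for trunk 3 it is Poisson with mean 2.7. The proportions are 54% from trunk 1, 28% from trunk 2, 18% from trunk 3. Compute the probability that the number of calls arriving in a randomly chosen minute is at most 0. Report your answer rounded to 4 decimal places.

Conditional on each trunk, P(X ≤ 0): 1: 0.68; 2: 3.17476e-05; 3: 0.0672055.
By total probability, P(X ≤ 0) = 0.54·0.68 + 0.28·3.17476e-05 + 0.18·0.0672055 = 0.379306.

0.3793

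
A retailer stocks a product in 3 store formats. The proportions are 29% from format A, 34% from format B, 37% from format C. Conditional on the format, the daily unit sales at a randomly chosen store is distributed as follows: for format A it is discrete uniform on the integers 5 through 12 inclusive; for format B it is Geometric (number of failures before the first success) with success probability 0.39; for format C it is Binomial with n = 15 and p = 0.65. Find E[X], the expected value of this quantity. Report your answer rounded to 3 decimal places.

Component means — A: 8.5; B: 1.5641; C: 9.75.
E[X] = 0.29·8.5 + 0.34·1.5641 + 0.37·9.75 = 6.60429.

6.604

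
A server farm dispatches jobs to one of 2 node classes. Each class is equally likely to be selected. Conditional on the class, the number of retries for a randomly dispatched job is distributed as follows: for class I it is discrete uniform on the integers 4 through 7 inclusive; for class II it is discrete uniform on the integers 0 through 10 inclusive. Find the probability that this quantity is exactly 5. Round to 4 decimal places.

Conditional on each class, P(X = 5): I: 0.25; II: 0.0909091.
By total probability, P(X = 5) = 0.5·0.25 + 0.5·0.0909091 = 0.170455.

0.1705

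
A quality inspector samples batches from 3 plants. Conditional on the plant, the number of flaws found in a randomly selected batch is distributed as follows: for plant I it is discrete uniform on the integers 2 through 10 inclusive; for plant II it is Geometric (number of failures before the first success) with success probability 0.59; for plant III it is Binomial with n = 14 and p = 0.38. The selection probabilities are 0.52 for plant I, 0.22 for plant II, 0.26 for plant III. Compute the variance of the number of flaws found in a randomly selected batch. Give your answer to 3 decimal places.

Per component, I: μ=6, E[X²]=42.6667; II: μ=0.694915, E[X²]=1.66073; III: μ=5.32, E[X²]=31.6008.
E[X] = 0.52·6 + 0.22·0.694915 + 0.26·5.32 = 4.65608.
E[X²] = 0.52·42.6667 + 0.22·1.66073 + 0.26·31.6008 = 30.7682.
Var(X) = E[X²] − (E[X])² = 30.7682 − 21.6791 = 9.08914.

9.089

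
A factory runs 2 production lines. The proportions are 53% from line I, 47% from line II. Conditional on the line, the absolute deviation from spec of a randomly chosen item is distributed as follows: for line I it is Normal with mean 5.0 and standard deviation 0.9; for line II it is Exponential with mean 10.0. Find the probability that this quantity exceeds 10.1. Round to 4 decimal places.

Conditional on each line, P(X > 10.1): I: 7.28011e-09; II: 0.364219.
By total probability, P(X > 10.1) = 0.53·7.28011e-09 + 0.47·0.364219 = 0.171183.

0.1712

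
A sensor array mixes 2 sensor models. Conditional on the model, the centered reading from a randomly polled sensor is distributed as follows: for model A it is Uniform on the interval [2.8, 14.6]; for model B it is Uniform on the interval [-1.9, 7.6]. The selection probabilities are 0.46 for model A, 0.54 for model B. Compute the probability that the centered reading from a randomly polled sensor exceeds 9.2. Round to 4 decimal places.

Conditional on each model, P(X > 9.2): A: 0.457627; B: 0.
By total probability, P(X > 9.2) = 0.46·0.457627 + 0.54·0 = 0.210508.

0.2105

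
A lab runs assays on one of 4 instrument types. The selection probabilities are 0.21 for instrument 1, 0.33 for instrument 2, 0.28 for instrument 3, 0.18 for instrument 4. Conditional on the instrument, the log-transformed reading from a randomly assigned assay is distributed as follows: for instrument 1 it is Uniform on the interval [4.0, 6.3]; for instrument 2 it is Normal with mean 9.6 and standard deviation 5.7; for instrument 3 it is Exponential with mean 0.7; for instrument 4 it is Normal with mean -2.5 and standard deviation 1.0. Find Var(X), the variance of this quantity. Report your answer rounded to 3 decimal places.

32.412

Per component, 1: μ=5.15, E[X²]=26.9633; 2: μ=9.6, E[X²]=124.65; 3: μ=0.7, E[X²]=0.98; 4: μ=-2.5, E[X²]=7.25.
E[X] = 0.21·5.15 + 0.33·9.6 + 0.28·0.7 + 0.18·-2.5 = 3.9955.
E[X²] = 0.21·26.9633 + 0.33·124.65 + 0.28·0.98 + 0.18·7.25 = 48.3762.
Var(X) = E[X²] − (E[X])² = 48.3762 − 15.964 = 32.4122.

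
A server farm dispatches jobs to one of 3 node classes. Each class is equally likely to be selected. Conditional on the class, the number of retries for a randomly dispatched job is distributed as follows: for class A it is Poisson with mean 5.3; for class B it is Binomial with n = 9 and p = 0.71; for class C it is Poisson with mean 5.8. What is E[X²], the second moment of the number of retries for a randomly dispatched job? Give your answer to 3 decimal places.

For each component E[X²] = Var + (mean)², giving A: 33.39; B: 42.6852; C: 39.44.
Overall E[X²] = 0.333333·33.39 + 0.333333·42.6852 + 0.333333·39.44 = 38.5051.

38.505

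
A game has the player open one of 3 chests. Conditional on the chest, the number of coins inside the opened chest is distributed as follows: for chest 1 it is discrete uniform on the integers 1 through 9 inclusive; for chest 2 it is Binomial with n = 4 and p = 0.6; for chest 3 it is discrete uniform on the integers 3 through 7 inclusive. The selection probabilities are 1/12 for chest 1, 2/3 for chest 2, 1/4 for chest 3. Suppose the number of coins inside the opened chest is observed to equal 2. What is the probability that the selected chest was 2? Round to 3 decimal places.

Likelihoods P(X=2 | ·): 1: 0.111111; 2: 0.3456; 3: 0.
Posterior ∝ prior × likelihood. Numerator for 2: 0.666667·0.3456 = 0.2304.
Normalizing constant: 0.0833333·0.111111 + 0.666667·0.3456 + 0.25·0 = 0.239659.
P(2 | observation) = 0.2304 / 0.239659 = 0.961365.

0.961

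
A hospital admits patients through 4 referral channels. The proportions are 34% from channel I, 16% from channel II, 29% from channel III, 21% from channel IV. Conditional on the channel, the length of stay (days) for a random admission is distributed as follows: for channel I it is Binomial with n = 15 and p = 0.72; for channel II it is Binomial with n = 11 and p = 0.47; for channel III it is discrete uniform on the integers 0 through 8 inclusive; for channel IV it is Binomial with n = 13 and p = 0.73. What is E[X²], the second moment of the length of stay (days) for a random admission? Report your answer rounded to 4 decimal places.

For each component E[X²] = Var + (mean)², giving I: 119.664; II: 29.469; III: 22.6667; IV: 92.6224.
Overall E[X²] = 0.34·119.664 + 0.16·29.469 + 0.29·22.6667 + 0.21·92.6224 = 71.4248.

71.4248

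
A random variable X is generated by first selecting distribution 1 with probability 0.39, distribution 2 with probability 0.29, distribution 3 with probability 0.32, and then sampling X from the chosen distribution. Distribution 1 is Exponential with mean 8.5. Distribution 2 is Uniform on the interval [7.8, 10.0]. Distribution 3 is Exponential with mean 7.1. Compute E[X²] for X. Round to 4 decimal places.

111.7053

For each component E[X²] = Var + (mean)², giving 1: 144.5; 2: 79.6133; 3: 100.82.
Overall E[X²] = 0.39·144.5 + 0.29·79.6133 + 0.32·100.82 = 111.705.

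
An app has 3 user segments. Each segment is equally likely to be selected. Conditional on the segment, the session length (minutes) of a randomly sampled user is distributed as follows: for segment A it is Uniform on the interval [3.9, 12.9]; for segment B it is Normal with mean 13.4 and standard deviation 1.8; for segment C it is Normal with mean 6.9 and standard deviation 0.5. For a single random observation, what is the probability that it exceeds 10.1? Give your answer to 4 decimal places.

0.4259

Conditional on each segment, P(X > 10.1): A: 0.311111; B: 0.966623; C: 7.76885e-11.
By total probability, P(X > 10.1) = 0.333333·0.311111 + 0.333333·0.966623 + 0.333333·7.76885e-11 = 0.425912.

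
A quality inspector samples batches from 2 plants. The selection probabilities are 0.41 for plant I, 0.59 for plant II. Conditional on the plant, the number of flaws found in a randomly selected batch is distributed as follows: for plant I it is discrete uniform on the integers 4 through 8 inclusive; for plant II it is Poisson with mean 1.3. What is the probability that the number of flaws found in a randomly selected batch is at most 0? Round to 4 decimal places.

0.1608

Conditional on each plant, P(X ≤ 0): I: 0; II: 0.272532.
By total probability, P(X ≤ 0) = 0.41·0 + 0.59·0.272532 = 0.160794.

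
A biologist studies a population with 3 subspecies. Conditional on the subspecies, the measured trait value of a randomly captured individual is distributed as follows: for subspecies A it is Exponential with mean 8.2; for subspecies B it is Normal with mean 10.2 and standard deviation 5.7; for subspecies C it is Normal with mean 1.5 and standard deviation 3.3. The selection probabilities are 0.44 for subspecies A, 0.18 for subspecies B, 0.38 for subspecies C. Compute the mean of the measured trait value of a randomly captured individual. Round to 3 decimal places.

Component means — A: 8.2; B: 10.2; C: 1.5.
E[X] = 0.44·8.2 + 0.18·10.2 + 0.38·1.5 = 6.014.

6.014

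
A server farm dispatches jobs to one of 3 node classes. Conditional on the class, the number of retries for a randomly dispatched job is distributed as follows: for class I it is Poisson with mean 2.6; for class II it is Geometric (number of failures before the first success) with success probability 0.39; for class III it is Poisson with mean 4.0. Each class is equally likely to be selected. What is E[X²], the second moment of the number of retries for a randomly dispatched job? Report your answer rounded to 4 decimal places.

For each component E[X²] = Var + (mean)², giving I: 9.36; II: 6.45694; III: 20.
Overall E[X²] = 0.333333·9.36 + 0.333333·6.45694 + 0.333333·20 = 11.939.

11.9390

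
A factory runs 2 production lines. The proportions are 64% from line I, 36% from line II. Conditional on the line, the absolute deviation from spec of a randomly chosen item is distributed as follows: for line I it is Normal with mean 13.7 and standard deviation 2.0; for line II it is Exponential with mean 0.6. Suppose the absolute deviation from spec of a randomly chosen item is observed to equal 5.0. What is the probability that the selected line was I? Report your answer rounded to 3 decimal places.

Likelihoods f(5.0 | ·): I: 1.55207e-05; II: 0.000400616.
Posterior ∝ prior × likelihood. Numerator for I: 0.64·1.55207e-05 = 9.93325e-06.
Normalizing constant: 0.64·1.55207e-05 + 0.36·0.000400616 = 0.000154155.
P(I | observation) = 9.93325e-06 / 0.000154155 = 0.0644368.

0.064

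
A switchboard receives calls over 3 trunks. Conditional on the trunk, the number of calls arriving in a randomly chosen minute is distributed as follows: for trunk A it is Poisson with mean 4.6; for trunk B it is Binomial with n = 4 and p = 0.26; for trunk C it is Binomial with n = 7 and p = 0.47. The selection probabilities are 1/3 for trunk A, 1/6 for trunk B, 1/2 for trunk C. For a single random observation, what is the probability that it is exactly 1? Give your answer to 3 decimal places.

0.122

Conditional on each trunk, P(X = 1): A: 0.0462384; B: 0.421433; C: 0.0729207.
By total probability, P(X = 1) = 0.333333·0.0462384 + 0.166667·0.421433 + 0.5·0.0729207 = 0.122112.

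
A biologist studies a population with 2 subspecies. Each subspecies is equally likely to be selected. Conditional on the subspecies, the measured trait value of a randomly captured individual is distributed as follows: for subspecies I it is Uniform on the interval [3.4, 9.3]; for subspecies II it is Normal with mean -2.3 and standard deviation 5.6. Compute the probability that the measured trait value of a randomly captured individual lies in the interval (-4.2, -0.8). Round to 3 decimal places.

Conditional on each subspecies, P(-4.2 < X < -0.8): I: 0; II: 0.238398.
By total probability, P(-4.2 < X < -0.8) = 0.5·0 + 0.5·0.238398 = 0.119199.

0.119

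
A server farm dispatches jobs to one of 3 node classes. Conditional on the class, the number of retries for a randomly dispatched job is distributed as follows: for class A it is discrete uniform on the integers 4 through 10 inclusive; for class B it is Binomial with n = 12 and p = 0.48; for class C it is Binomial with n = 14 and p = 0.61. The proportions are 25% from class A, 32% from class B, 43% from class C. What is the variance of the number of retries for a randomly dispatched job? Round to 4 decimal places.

4.8320

Per component, A: μ=7, E[X²]=53; B: μ=5.76, E[X²]=36.1728; C: μ=8.54, E[X²]=76.2622.
E[X] = 0.25·7 + 0.32·5.76 + 0.43·8.54 = 7.2654.
E[X²] = 0.25·53 + 0.32·36.1728 + 0.43·76.2622 = 57.618.
Var(X) = E[X²] − (E[X])² = 57.618 − 52.786 = 4.832.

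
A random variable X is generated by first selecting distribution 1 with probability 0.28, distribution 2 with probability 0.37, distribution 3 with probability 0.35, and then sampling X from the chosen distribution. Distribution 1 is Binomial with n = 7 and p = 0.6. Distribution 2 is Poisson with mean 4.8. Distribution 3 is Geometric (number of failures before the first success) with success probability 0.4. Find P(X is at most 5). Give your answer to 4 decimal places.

Conditional on each component, P(X ≤ 5): 1: 0.84137; 2: 0.651006; 3: 0.953344.
By total probability, P(X ≤ 5) = 0.28·0.84137 + 0.37·0.651006 + 0.35·0.953344 = 0.810126.

0.8101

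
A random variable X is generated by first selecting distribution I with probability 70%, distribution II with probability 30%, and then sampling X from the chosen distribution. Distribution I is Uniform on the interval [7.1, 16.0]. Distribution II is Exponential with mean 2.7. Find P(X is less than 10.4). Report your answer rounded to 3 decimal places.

Conditional on each component, P(X < 10.4): I: 0.370787; II: 0.97876.
By total probability, P(X < 10.4) = 0.7·0.370787 + 0.3·0.97876 = 0.553178.

0.553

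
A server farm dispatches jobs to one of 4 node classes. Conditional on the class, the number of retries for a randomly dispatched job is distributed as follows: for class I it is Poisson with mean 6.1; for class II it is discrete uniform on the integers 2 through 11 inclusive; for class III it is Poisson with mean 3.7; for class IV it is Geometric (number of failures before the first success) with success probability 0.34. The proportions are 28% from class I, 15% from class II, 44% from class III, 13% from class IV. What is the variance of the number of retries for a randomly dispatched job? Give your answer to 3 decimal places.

Per component, I: μ=6.1, E[X²]=43.31; II: μ=6.5, E[X²]=50.5; III: μ=3.7, E[X²]=17.39; IV: μ=1.94118, E[X²]=9.47751.
E[X] = 0.28·6.1 + 0.15·6.5 + 0.44·3.7 + 0.13·1.94118 = 4.56335.
E[X²] = 0.28·43.31 + 0.15·50.5 + 0.44·17.39 + 0.13·9.47751 = 28.5855.
Var(X) = E[X²] − (E[X])² = 28.5855 − 20.8242 = 7.76129.

7.761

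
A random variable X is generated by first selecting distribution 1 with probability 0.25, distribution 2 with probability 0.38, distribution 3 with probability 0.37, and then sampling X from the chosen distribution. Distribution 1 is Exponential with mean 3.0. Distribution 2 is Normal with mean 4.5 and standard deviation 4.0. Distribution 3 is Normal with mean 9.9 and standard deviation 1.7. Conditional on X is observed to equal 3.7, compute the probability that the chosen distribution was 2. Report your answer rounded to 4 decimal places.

Likelihoods f(3.7 | ·): 1: 0.0971066; 2: 0.0977607; 3: 0.000303513.
Posterior ∝ prior × likelihood. Numerator for 2: 0.38·0.0977607 = 0.0371491.
Normalizing constant: 0.25·0.0971066 + 0.38·0.0977607 + 0.37·0.000303513 = 0.061538.
P(2 | observation) = 0.0371491 / 0.061538 = 0.603677.

0.6037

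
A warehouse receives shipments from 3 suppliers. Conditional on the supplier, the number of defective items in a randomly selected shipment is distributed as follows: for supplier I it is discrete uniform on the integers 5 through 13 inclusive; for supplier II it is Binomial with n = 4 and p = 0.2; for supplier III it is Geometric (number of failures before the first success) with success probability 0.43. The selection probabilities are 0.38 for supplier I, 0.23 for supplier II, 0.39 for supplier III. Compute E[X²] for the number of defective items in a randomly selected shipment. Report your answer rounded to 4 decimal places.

35.4953

For each component E[X²] = Var + (mean)², giving I: 87.6667; II: 1.28; III: 4.83991.
Overall E[X²] = 0.38·87.6667 + 0.23·1.28 + 0.39·4.83991 = 35.4953.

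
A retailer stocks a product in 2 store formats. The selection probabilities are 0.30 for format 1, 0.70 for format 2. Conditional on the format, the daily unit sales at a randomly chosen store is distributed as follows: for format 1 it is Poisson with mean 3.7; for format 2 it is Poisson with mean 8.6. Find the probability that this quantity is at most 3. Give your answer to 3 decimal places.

Conditional on each format, P(X ≤ 3): 1: 0.494153; 2: 0.0280926.
By total probability, P(X ≤ 3) = 0.3·0.494153 + 0.7·0.0280926 = 0.167911.

0.168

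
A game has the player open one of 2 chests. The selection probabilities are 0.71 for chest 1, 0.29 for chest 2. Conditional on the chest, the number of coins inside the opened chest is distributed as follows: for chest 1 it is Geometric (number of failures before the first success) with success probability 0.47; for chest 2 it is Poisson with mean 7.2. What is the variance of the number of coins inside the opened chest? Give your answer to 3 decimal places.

11.384

Per component, 1: μ=1.12766, E[X²]=3.67089; 2: μ=7.2, E[X²]=59.04.
E[X] = 0.71·1.12766 + 0.29·7.2 = 2.88864.
E[X²] = 0.71·3.67089 + 0.29·59.04 = 19.7279.
Var(X) = E[X²] − (E[X])² = 19.7279 − 8.34423 = 11.3837.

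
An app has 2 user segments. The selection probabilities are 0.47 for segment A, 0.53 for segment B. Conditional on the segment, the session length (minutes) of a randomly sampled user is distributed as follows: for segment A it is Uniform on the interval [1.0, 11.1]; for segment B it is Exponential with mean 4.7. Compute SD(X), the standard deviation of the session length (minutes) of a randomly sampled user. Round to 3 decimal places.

Per component, A: μ=6.05, E[X²]=45.1033; B: μ=4.7, E[X²]=44.18.
E[X] = 0.47·6.05 + 0.53·4.7 = 5.3345.
E[X²] = 0.47·45.1033 + 0.53·44.18 = 44.614.
Var(X) = E[X²] − (E[X])² = 44.614 − 28.4569 = 16.1571.
SD(X) = √16.1571 = 4.01959.

4.020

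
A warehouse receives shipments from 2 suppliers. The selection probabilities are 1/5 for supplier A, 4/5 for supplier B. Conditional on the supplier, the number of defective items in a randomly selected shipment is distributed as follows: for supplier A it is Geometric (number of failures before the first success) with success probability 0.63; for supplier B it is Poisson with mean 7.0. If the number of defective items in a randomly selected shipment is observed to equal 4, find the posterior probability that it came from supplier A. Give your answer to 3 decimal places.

Likelihoods P(X=4 | ·): A: 0.0118072; B: 0.0912262.
Posterior ∝ prior × likelihood. Numerator for A: 0.2·0.0118072 = 0.00236144.
Normalizing constant: 0.2·0.0118072 + 0.8·0.0912262 = 0.0753424.
P(A | observation) = 0.00236144 / 0.0753424 = 0.0313428.

0.031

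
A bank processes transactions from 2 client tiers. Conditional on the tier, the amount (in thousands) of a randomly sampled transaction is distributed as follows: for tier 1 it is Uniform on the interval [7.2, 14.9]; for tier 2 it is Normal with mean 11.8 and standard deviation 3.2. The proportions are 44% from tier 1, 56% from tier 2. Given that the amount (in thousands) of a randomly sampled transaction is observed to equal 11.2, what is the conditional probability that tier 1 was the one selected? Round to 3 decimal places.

0.454

Likelihoods f(11.2 | ·): 1: 0.12987; 2: 0.122497.
Posterior ∝ prior × likelihood. Numerator for 1: 0.44·0.12987 = 0.0571429.
Normalizing constant: 0.44·0.12987 + 0.56·0.122497 = 0.125741.
P(1 | observation) = 0.0571429 / 0.125741 = 0.454448.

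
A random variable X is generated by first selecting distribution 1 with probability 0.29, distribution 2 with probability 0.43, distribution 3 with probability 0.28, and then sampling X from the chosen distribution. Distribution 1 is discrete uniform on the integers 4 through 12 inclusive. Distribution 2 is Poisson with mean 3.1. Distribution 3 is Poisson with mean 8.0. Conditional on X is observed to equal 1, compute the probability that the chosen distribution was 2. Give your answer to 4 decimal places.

0.9876

Likelihoods P(X=1 | ·): 1: 0; 2: 0.139653; 3: 0.0026837.
Posterior ∝ prior × likelihood. Numerator for 2: 0.43·0.139653 = 0.0600506.
Normalizing constant: 0.29·0 + 0.43·0.139653 + 0.28·0.0026837 = 0.060802.
P(2 | observation) = 0.0600506 / 0.060802 = 0.987641.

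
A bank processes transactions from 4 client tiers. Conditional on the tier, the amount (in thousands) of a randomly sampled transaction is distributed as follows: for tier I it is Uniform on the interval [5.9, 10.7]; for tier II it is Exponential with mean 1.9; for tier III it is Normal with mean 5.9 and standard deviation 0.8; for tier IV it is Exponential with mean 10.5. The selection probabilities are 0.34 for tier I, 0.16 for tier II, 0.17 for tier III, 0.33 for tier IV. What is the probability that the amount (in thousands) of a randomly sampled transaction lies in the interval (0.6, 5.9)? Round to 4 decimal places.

0.3180

Conditional on each tier, P(0.6 < X < 5.9): I: 0; II: 0.6844; III: 0.5; IV: 0.374337.
By total probability, P(0.6 < X < 5.9) = 0.34·0 + 0.16·0.6844 + 0.17·0.5 + 0.33·0.374337 = 0.318035.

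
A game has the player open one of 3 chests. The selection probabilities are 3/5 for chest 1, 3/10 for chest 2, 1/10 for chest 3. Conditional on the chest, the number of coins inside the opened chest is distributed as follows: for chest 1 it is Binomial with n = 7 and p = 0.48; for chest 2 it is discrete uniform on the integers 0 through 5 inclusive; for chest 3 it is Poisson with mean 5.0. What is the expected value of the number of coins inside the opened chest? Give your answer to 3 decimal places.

3.266

Component means — 1: 3.36; 2: 2.5; 3: 5.
E[X] = 0.6·3.36 + 0.3·2.5 + 0.1·5 = 3.266.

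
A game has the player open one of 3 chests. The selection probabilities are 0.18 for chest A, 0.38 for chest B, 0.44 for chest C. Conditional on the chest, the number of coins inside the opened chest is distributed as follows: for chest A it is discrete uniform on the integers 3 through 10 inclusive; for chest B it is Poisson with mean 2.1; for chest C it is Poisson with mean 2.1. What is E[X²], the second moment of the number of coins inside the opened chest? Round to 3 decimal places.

For each component E[X²] = Var + (mean)², giving A: 47.5; B: 6.51; C: 6.51.
Overall E[X²] = 0.18·47.5 + 0.38·6.51 + 0.44·6.51 = 13.8882.

13.888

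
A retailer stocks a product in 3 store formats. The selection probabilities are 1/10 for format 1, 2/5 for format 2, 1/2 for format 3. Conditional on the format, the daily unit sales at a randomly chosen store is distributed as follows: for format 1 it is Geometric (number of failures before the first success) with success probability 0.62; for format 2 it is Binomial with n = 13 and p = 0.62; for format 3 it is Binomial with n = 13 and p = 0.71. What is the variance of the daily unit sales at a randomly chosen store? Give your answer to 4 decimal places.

8.8672

Per component, 1: μ=0.612903, E[X²]=1.3642; 2: μ=8.06, E[X²]=68.0264; 3: μ=9.23, E[X²]=87.8696.
E[X] = 0.1·0.612903 + 0.4·8.06 + 0.5·9.23 = 7.90029.
E[X²] = 0.1·1.3642 + 0.4·68.0264 + 0.5·87.8696 = 71.2818.
Var(X) = E[X²] − (E[X])² = 71.2818 − 62.4146 = 8.86719.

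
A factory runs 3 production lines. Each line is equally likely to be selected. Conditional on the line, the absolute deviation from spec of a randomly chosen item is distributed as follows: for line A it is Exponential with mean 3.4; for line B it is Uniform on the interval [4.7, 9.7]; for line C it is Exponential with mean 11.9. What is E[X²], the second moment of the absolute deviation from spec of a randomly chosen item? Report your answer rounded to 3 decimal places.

For each component E[X²] = Var + (mean)², giving A: 23.12; B: 53.9233; C: 283.22.
Overall E[X²] = 0.333333·23.12 + 0.333333·53.9233 + 0.333333·283.22 = 120.088.

120.088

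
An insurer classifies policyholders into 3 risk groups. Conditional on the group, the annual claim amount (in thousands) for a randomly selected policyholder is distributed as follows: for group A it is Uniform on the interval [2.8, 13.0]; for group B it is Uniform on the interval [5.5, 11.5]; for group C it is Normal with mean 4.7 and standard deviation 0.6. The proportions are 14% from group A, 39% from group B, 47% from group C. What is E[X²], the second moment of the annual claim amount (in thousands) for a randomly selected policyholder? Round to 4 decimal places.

For each component E[X²] = Var + (mean)², giving A: 71.08; B: 75.25; C: 22.45.
Overall E[X²] = 0.14·71.08 + 0.39·75.25 + 0.47·22.45 = 49.8502.

49.8502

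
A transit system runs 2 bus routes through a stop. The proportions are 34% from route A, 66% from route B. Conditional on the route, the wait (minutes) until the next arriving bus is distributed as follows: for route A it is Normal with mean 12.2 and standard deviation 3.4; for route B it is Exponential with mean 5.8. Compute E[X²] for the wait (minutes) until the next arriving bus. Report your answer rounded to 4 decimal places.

98.9408

For each component E[X²] = Var + (mean)², giving A: 160.4; B: 67.28.
Overall E[X²] = 0.34·160.4 + 0.66·67.28 = 98.9408.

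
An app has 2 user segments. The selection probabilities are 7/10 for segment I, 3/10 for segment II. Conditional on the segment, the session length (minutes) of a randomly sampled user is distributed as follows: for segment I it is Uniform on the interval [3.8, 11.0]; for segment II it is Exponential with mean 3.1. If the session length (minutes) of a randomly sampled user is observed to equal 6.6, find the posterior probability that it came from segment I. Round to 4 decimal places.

0.8941

Likelihoods f(6.6 | ·): I: 0.138889; II: 0.0383717.
Posterior ∝ prior × likelihood. Numerator for I: 0.7·0.138889 = 0.0972222.
Normalizing constant: 0.7·0.138889 + 0.3·0.0383717 = 0.108734.
P(I | observation) = 0.0972222 / 0.108734 = 0.894131.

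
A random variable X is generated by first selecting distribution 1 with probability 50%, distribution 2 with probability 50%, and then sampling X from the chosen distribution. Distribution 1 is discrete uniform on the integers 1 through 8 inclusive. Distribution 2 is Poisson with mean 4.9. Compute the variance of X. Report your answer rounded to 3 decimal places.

5.115

Per component, 1: μ=4.5, E[X²]=25.5; 2: μ=4.9, E[X²]=28.91.
E[X] = 0.5·4.5 + 0.5·4.9 = 4.7.
E[X²] = 0.5·25.5 + 0.5·28.91 = 27.205.
Var(X) = E[X²] − (E[X])² = 27.205 − 22.09 = 5.115.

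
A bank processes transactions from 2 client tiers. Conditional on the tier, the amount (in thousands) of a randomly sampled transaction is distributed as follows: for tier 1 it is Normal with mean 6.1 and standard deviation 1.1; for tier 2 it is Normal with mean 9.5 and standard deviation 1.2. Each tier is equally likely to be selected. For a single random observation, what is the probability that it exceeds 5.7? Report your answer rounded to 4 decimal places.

0.8206

Conditional on each tier, P(X > 5.7): 1: 0.641935; 2: 0.999229.
By total probability, P(X > 5.7) = 0.5·0.641935 + 0.5·0.999229 = 0.820582.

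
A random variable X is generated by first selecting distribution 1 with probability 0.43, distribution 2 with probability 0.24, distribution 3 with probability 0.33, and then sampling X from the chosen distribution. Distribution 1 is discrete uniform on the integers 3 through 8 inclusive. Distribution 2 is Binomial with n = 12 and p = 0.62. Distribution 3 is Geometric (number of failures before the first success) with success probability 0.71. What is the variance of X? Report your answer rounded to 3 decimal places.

Per component, 1: μ=5.5, E[X²]=33.1667; 2: μ=7.44, E[X²]=58.1808; 3: μ=0.408451, E[X²]=0.742115.
E[X] = 0.43·5.5 + 0.24·7.44 + 0.33·0.408451 = 4.28539.
E[X²] = 0.43·33.1667 + 0.24·58.1808 + 0.33·0.742115 = 28.47.
Var(X) = E[X²] − (E[X])² = 28.47 − 18.3646 = 10.1054.

10.105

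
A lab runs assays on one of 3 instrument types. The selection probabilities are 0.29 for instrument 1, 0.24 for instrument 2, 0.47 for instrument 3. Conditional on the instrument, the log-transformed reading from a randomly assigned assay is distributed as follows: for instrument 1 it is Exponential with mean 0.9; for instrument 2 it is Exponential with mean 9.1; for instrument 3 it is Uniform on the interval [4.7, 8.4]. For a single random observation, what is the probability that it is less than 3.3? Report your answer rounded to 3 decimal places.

0.356

Conditional on each instrument, P(X < 3.3): 1: 0.974438; 2: 0.304161; 3: 0.
By total probability, P(X < 3.3) = 0.29·0.974438 + 0.24·0.304161 + 0.47·0 = 0.355586.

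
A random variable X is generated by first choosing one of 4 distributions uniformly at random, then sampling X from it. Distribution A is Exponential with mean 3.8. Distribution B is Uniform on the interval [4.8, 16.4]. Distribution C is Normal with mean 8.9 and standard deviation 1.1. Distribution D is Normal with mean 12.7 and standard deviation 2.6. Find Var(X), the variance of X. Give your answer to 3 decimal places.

19.231

Per component, A: μ=3.8, E[X²]=28.88; B: μ=10.6, E[X²]=123.573; C: μ=8.9, E[X²]=80.42; D: μ=12.7, E[X²]=168.05.
E[X] = 0.25·3.8 + 0.25·10.6 + 0.25·8.9 + 0.25·12.7 = 9.
E[X²] = 0.25·28.88 + 0.25·123.573 + 0.25·80.42 + 0.25·168.05 = 100.231.
Var(X) = E[X²] − (E[X])² = 100.231 − 81 = 19.2308.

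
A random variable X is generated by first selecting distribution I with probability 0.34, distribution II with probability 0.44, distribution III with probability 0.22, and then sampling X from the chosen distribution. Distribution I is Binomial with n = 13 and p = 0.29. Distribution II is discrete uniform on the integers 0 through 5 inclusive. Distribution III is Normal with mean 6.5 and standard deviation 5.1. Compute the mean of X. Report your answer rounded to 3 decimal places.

Component means — I: 3.77; II: 2.5; III: 6.5.
E[X] = 0.34·3.77 + 0.44·2.5 + 0.22·6.5 = 3.8118.

3.812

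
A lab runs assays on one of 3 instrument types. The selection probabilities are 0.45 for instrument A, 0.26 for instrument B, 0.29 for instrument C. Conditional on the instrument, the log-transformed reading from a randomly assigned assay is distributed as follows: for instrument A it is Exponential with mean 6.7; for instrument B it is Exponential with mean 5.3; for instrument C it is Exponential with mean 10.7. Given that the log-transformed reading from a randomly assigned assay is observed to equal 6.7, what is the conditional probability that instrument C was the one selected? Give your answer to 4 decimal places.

Likelihoods f(6.7 | ·): A: 0.0549074; B: 0.0532979; C: 0.049966.
Posterior ∝ prior × likelihood. Numerator for C: 0.29·0.049966 = 0.0144901.
Normalizing constant: 0.45·0.0549074 + 0.26·0.0532979 + 0.29·0.049966 = 0.0530559.
P(C | observation) = 0.0144901 / 0.0530559 = 0.273111.

0.2731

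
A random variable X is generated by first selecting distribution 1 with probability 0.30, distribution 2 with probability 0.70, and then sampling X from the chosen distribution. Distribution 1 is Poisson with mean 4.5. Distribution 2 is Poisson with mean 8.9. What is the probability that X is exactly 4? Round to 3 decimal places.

Conditional on each component, P(X = 4): 1: 0.189808; 2: 0.0356556.
By total probability, P(X = 4) = 0.3·0.189808 + 0.7·0.0356556 = 0.0819012.

0.082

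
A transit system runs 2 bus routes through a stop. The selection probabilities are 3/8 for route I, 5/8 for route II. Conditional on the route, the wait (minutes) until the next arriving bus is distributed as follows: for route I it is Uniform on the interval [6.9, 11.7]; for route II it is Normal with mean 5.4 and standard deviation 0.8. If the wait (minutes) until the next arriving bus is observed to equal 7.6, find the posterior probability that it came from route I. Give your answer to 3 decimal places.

Likelihoods f(7.6 | ·): I: 0.208333; II: 0.011367.
Posterior ∝ prior × likelihood. Numerator for I: 0.375·0.208333 = 0.078125.
Normalizing constant: 0.375·0.208333 + 0.625·0.011367 = 0.0852293.
P(I | observation) = 0.078125 / 0.0852293 = 0.916644.

0.917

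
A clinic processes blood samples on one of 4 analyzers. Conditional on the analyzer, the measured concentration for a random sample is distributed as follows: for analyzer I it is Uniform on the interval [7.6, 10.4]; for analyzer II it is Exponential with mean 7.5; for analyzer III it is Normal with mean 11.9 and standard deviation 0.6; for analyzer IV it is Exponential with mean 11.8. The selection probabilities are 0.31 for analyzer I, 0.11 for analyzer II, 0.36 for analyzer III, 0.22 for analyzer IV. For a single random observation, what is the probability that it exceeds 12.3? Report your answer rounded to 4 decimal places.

0.1898

Conditional on each analyzer, P(X > 12.3): I: 0; II: 0.19398; III: 0.252493; IV: 0.352617.
By total probability, P(X > 12.3) = 0.31·0 + 0.11·0.19398 + 0.36·0.252493 + 0.22·0.352617 = 0.189811.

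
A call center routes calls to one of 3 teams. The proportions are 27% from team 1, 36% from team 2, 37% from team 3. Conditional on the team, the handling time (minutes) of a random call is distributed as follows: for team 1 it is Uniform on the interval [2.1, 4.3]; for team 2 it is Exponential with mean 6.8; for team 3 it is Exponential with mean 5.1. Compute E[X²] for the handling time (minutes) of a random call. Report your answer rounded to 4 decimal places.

55.4139

For each component E[X²] = Var + (mean)², giving 1: 10.6433; 2: 92.48; 3: 52.02.
Overall E[X²] = 0.27·10.6433 + 0.36·92.48 + 0.37·52.02 = 55.4139.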